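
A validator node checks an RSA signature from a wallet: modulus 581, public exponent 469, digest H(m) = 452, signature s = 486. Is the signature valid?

invalid

Squares mod 581: s^1≡486, s^2≡310, s^4≡235, s^8≡30, s^16≡319, s^32≡86, s^64≡424, s^128≡247, s^256≡4
469 = 256 + 128 + 64 + 16 + 4 + 1, so s^469 ≡ 4·247·424·319·235·486 ≡ 129 (mod 581)
The recovered value 129 does not match the digest 452.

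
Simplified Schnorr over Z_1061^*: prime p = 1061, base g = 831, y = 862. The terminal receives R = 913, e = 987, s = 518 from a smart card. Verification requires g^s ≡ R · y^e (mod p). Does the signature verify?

verifies

g^s mod p:
Squares mod 1061: 831^1≡831, 831^2≡911, 831^4≡219, 831^8≡216, 831^16≡1033, 831^32≡784, 831^64≡337, 831^128≡42, 831^256≡703, 831^512≡844
518 = 512 + 4 + 2, so 831^518 ≡ 844·219·911 ≡ 652 (mod 1061)
R · y^e mod p:
Squares mod 1061: 862^1≡862, 862^2≡344, 862^4≡565, 862^8≡925, 862^16≡459, 862^32≡603, 862^64≡747, 862^128≡984, 862^256≡624, 862^512≡1050
987 = 512 + 256 + 128 + 64 + 16 + 8 + 2 + 1, so 862^987 ≡ 1050·624·984·747·459·925·344·862 ≡ 225 (mod 1061)
913·225 = 205425 ≡ 652 (mod 1061)
652 ≡ 652 (mod 1061); signature holds.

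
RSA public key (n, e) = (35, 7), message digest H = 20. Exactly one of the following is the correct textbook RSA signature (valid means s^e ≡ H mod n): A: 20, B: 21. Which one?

A

Candidate A: 20^7 mod 35 = 20
  → matches H = 20
Candidate B: 21^7 mod 35 = 21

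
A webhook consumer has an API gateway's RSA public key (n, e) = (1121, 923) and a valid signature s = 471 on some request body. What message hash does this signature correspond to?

s^2 ≡ 471^2 = 221841 ≡ 1004
s^4 ≡ 1004^2 = 1008016 ≡ 237
s^8 ≡ 237^2 = 56169 ≡ 119
s^16 ≡ 119^2 = 14161 ≡ 709
s^32 ≡ 709^2 = 502681 ≡ 473
s^64 ≡ 473^2 = 223729 ≡ 650
s^128 ≡ 650^2 = 422500 ≡ 1004
s^256 ≡ 1004^2 = 1008016 ≡ 237
s^512 ≡ 237^2 = 56169 ≡ 119
923 = 512 + 256 + 128 + 16 + 8 + 2 + 1, so s^923 ≡ 119·237·1004·709·119·1004·471 ≡ 648 (mod 1121)

648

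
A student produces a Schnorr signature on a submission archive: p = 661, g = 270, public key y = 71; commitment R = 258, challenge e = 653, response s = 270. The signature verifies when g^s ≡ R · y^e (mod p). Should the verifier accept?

reject

g^s mod p:
270^2 = 72900 ≡ 190
270^4 ≡ 190^2 = 36100 ≡ 406
270^8 ≡ 406^2 = 164836 ≡ 247
270^16 ≡ 247^2 = 61009 ≡ 197
270^32 ≡ 197^2 = 38809 ≡ 471
270^64 ≡ 471^2 = 221841 ≡ 406
270^128 ≡ 406^2 = 164836 ≡ 247
270^256 ≡ 247^2 = 61009 ≡ 197
270 = 256 + 8 + 4 + 2, so 270^270 ≡ 197·247·406·190 ≡ 660 (mod 661)
R · y^e mod p:
71^2 = 5041 ≡ 414
71^4 ≡ 414^2 = 171396 ≡ 197
71^8 ≡ 197^2 = 38809 ≡ 471
71^16 ≡ 471^2 = 221841 ≡ 406
71^32 ≡ 406^2 = 164836 ≡ 247
71^64 ≡ 247^2 = 61009 ≡ 197
71^128 ≡ 197^2 = 38809 ≡ 471
71^256 ≡ 471^2 = 221841 ≡ 406
71^512 ≡ 406^2 = 164836 ≡ 247
653 = 512 + 128 + 8 + 4 + 1, so 71^653 ≡ 247·471·471·197·71 ≡ 351 (mod 661)
258·351 = 90558 ≡ 1 (mod 661)
660 ≠ 1; the check fails.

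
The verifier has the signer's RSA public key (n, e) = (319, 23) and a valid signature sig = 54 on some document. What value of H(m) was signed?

219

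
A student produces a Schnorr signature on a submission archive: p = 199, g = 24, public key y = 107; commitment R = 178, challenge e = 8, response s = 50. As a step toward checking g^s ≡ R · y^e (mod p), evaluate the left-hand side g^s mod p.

162

24^2 = 576 ≡ 178
24^4 ≡ 178^2 = 31684 ≡ 43
24^8 ≡ 43^2 = 1849 ≡ 58
24^16 ≡ 58^2 = 3364 ≡ 180
24^32 ≡ 180^2 = 32400 ≡ 162
50 = 32 + 16 + 2, so 24^50 ≡ 162·180·178 ≡ 162 (mod 199)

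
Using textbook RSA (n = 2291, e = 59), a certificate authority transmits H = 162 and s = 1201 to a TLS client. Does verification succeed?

s^2 ≡ 1201^2 = 1442401 ≡ 1362
s^4 ≡ 1362^2 = 1855044 ≡ 1625
s^8 ≡ 1625^2 = 2640625 ≡ 1393
s^16 ≡ 1393^2 = 1940449 ≡ 2263
s^32 ≡ 2263^2 = 5121169 ≡ 784
59 = 32 + 16 + 8 + 2 + 1, so s^59 ≡ 784·2263·1393·1362·1201 ≡ 162 (mod 2291)
162 = H, so the signature checks out.

passes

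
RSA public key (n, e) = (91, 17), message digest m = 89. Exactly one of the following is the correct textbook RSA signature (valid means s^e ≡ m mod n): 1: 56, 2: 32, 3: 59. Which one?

Candidate 1: Squares mod 91: 56^1≡56, 56^2≡42, 56^4≡35, 56^8≡42, 56^16≡35; 17 = 16 + 1, so 56^17 ≡ 35·56 ≡ 49 (mod 91)
Candidate 2: Squares mod 91: 32^1≡32, 32^2≡23, 32^4≡74, 32^8≡16, 32^16≡74; 17 = 16 + 1, so 32^17 ≡ 74·32 ≡ 2 (mod 91)
Candidate 3: Squares mod 91: 59^1≡59, 59^2≡23, 59^4≡74, 59^8≡16, 59^16≡74; 17 = 16 + 1, so 59^17 ≡ 74·59 ≡ 89 (mod 91)
  → matches m = 89

3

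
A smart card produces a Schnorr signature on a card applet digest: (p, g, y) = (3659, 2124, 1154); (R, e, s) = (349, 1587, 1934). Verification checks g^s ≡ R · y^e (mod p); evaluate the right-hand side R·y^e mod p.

Squares mod 3659: 1154^1≡1154, 1154^2≡3499, 1154^4≡3646, 1154^8≡169, 1154^16≡2948, 1154^32≡579, 1154^64≡2272, 1154^128≡2794, 1154^256≡1789, 1154^512≡2555, 1154^1024≡369
1587 = 1024 + 512 + 32 + 16 + 2 + 1, so 1154^1587 ≡ 369·2555·579·2948·3499·1154 ≡ 1123 (mod 3659)
R · y^e ≡ 349·1123 = 391927 ≡ 414 (mod 3659)

414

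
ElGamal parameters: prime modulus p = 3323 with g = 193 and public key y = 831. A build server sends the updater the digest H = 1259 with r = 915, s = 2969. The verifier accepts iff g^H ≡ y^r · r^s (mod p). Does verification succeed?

fails

Left side g^H mod p:
193^1259 mod 3323 = 3229
Right side y^r · r^s mod p:
831^915 mod 3323 = 2945
915^2969 mod 3323 = 1016
2945·1016 = 2992120 ≡ 1420 (mod 3323)
3229 ≠ 1420, so verification fails.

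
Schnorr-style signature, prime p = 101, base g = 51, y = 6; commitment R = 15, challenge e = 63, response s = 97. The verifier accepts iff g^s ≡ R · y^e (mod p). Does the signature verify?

verifies

g^s mod p:
Squares mod 101: 51^1≡51, 51^2≡76, 51^4≡19, 51^8≡58, 51^16≡31, 51^32≡52, 51^64≡78
97 = 64 + 32 + 1, so 51^97 ≡ 78·52·51 ≡ 8 (mod 101)
R · y^e mod p:
Squares mod 101: 6^1≡6, 6^2≡36, 6^4≡84, 6^8≡87, 6^16≡95, 6^32≡36
63 = 32 + 16 + 8 + 4 + 2 + 1, so 6^63 ≡ 36·95·87·84·36·6 ≡ 14 (mod 101)
15·14 = 210 ≡ 8 (mod 101)
8 ≡ 8 (mod 101); signature holds.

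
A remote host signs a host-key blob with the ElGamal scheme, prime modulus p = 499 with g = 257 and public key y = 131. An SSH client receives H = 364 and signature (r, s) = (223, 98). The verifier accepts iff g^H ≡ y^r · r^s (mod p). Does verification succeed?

fails

Left side g^H mod p:
257^2 = 66049 ≡ 181
257^4 ≡ 181^2 = 32761 ≡ 326
257^8 ≡ 326^2 = 106276 ≡ 488
257^16 ≡ 488^2 = 238144 ≡ 121
257^32 ≡ 121^2 = 14641 ≡ 170
257^64 ≡ 170^2 = 28900 ≡ 457
257^128 ≡ 457^2 = 208849 ≡ 267
257^256 ≡ 267^2 = 71289 ≡ 431
364 = 256 + 64 + 32 + 8 + 4, so 257^364 ≡ 431·457·170·488·326 ≡ 152 (mod 499)
Right side y^r · r^s mod p:
131^2 = 17161 ≡ 195
131^4 ≡ 195^2 = 38025 ≡ 101
131^8 ≡ 101^2 = 10201 ≡ 221
131^16 ≡ 221^2 = 48841 ≡ 438
131^32 ≡ 438^2 = 191844 ≡ 228
131^64 ≡ 228^2 = 51984 ≡ 88
131^128 ≡ 88^2 = 7744 ≡ 259
223 = 128 + 64 + 16 + 8 + 4 + 2 + 1, so 131^223 ≡ 259·88·438·221·101·195·131 ≡ 198 (mod 499)
223^2 = 49729 ≡ 328
223^4 ≡ 328^2 = 107584 ≡ 299
223^8 ≡ 299^2 = 89401 ≡ 80
223^16 ≡ 80^2 = 6400 ≡ 412
223^32 ≡ 412^2 = 169744 ≡ 84
223^64 ≡ 84^2 = 7056 ≡ 70
98 = 64 + 32 + 2, so 223^98 ≡ 70·84·328 ≡ 5 (mod 499)
198·5 = 990 ≡ 491 (mod 499)
152 ≠ 491, so verification fails.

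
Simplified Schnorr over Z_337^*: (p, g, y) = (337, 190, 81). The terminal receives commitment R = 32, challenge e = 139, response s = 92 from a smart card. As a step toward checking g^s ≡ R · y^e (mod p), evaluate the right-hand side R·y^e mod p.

321

81^2 = 6561 ≡ 158
81^4 ≡ 158^2 = 24964 ≡ 26
81^8 ≡ 26^2 = 676 ≡ 2
81^16 ≡ 2^2 = 4
81^32 ≡ 4^2 = 16
81^64 ≡ 16^2 = 256
81^128 ≡ 256^2 = 65536 ≡ 158
139 = 128 + 8 + 2 + 1, so 81^139 ≡ 158·2·158·81 ≡ 168 (mod 337)
R · y^e ≡ 32·168 = 5376 ≡ 321 (mod 337)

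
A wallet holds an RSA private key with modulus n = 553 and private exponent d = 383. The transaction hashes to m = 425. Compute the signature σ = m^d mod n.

m^2 ≡ 425^2 = 180625 ≡ 347
m^4 ≡ 347^2 = 120409 ≡ 408
m^8 ≡ 408^2 = 166464 ≡ 11
m^16 ≡ 11^2 = 121
m^32 ≡ 121^2 = 14641 ≡ 263
m^64 ≡ 263^2 = 69169 ≡ 44
m^128 ≡ 44^2 = 1936 ≡ 277
m^256 ≡ 277^2 = 76729 ≡ 415
383 = 256 + 64 + 32 + 16 + 8 + 4 + 2 + 1, so m^383 ≡ 415·44·263·121·11·408·347·425 ≡ 290 (mod 553)

290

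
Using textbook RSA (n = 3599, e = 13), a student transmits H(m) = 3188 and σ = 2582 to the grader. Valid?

no

σ^2 ≡ 2582^2 = 6666724 ≡ 1376
σ^4 ≡ 1376^2 = 1893376 ≡ 302
σ^8 ≡ 302^2 = 91204 ≡ 1229
13 = 8 + 4 + 1, so σ^13 ≡ 1229·302·2582 ≡ 2632 (mod 3599)
σ^13 mod 3599 = 2632, but H(m) = 3188.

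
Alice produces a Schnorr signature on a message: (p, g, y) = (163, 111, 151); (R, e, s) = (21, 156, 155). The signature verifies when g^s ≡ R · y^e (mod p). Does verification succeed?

g^s mod p:
Squares mod 163: 111^1≡111, 111^2≡96, 111^4≡88, 111^8≡83, 111^16≡43, 111^32≡56, 111^64≡39, 111^128≡54
155 = 128 + 16 + 8 + 2 + 1, so 111^155 ≡ 54·43·83·96·111 ≡ 74 (mod 163)
R · y^e mod p:
Squares mod 163: 151^1≡151, 151^2≡144, 151^4≡35, 151^8≡84, 151^16≡47, 151^32≡90, 151^64≡113, 151^128≡55
156 = 128 + 16 + 8 + 4, so 151^156 ≡ 55·47·84·35 ≡ 25 (mod 163)
21·25 = 525 ≡ 36 (mod 163)
74 ≠ 36; the check fails.

fails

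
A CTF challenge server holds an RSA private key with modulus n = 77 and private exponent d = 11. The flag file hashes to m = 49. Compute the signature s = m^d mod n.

49

Squares mod 77: m^1≡49, m^2≡14, m^4≡42, m^8≡70
11 = 8 + 2 + 1, so m^11 ≡ 70·14·49 ≡ 49 (mod 77)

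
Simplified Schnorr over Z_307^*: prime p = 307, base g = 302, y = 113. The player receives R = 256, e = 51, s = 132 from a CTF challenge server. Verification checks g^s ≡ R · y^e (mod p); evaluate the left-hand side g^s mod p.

302^2 = 91204 ≡ 25
302^4 ≡ 25^2 = 625 ≡ 11
302^8 ≡ 11^2 = 121
302^16 ≡ 121^2 = 14641 ≡ 212
302^32 ≡ 212^2 = 44944 ≡ 122
302^64 ≡ 122^2 = 14884 ≡ 148
302^128 ≡ 148^2 = 21904 ≡ 107
132 = 128 + 4, so 302^132 ≡ 107·11 ≡ 256 (mod 307)

256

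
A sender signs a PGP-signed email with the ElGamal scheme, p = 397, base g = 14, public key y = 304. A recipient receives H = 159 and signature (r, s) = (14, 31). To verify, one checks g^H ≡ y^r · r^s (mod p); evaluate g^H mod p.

14^159 mod 397 = 34

34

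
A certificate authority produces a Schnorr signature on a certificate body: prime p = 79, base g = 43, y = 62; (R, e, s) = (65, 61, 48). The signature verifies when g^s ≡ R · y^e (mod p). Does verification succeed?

g^s mod p:
43^2 = 1849 ≡ 32
43^4 ≡ 32^2 = 1024 ≡ 76
43^8 ≡ 76^2 = 5776 ≡ 9
43^16 ≡ 9^2 = 81 ≡ 2
43^32 ≡ 2^2 = 4
48 = 32 + 16, so 43^48 ≡ 4·2 ≡ 8 (mod 79)
R · y^e mod p:
62^2 = 3844 ≡ 52
62^4 ≡ 52^2 = 2704 ≡ 18
62^8 ≡ 18^2 = 324 ≡ 8
62^16 ≡ 8^2 = 64
62^32 ≡ 64^2 = 4096 ≡ 67
61 = 32 + 16 + 8 + 4 + 1, so 62^61 ≡ 67·64·8·18·62 ≡ 22 (mod 79)
65·22 = 1430 ≡ 8 (mod 79)
8 ≡ 8 (mod 79); signature holds.

passes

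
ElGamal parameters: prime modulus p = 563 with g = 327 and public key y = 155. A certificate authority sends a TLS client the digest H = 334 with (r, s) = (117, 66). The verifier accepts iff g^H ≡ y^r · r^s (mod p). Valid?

Left side g^H mod p:
327^2 = 106929 ≡ 522
327^4 ≡ 522^2 = 272484 ≡ 555
327^8 ≡ 555^2 = 308025 ≡ 64
327^16 ≡ 64^2 = 4096 ≡ 155
327^32 ≡ 155^2 = 24025 ≡ 379
327^64 ≡ 379^2 = 143641 ≡ 76
327^128 ≡ 76^2 = 5776 ≡ 146
327^256 ≡ 146^2 = 21316 ≡ 485
334 = 256 + 64 + 8 + 4 + 2, so 327^334 ≡ 485·76·64·555·522 ≡ 440 (mod 563)
Right side y^r · r^s mod p:
155^2 = 24025 ≡ 379
155^4 ≡ 379^2 = 143641 ≡ 76
155^8 ≡ 76^2 = 5776 ≡ 146
155^16 ≡ 146^2 = 21316 ≡ 485
155^32 ≡ 485^2 = 235225 ≡ 454
155^64 ≡ 454^2 = 206116 ≡ 58
117 = 64 + 32 + 16 + 4 + 1, so 155^117 ≡ 58·454·485·76·155 ≡ 281 (mod 563)
117^2 = 13689 ≡ 177
117^4 ≡ 177^2 = 31329 ≡ 364
117^8 ≡ 364^2 = 132496 ≡ 191
117^16 ≡ 191^2 = 36481 ≡ 449
117^32 ≡ 449^2 = 201601 ≡ 47
117^64 ≡ 47^2 = 2209 ≡ 520
66 = 64 + 2, so 117^66 ≡ 520·177 ≡ 271 (mod 563)
281·271 = 76151 ≡ 146 (mod 563)
440 ≠ 146, so verification fails.

no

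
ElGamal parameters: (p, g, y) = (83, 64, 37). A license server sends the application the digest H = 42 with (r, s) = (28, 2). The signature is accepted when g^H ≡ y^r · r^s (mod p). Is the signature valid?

valid

Left side g^H mod p:
64^2 = 4096 ≡ 29
64^4 ≡ 29^2 = 841 ≡ 11
64^8 ≡ 11^2 = 121 ≡ 38
64^16 ≡ 38^2 = 1444 ≡ 33
64^32 ≡ 33^2 = 1089 ≡ 10
42 = 32 + 8 + 2, so 64^42 ≡ 10·38·29 ≡ 64 (mod 83)
Right side y^r · r^s mod p:
37^2 = 1369 ≡ 41
37^4 ≡ 41^2 = 1681 ≡ 21
37^8 ≡ 21^2 = 441 ≡ 26
37^16 ≡ 26^2 = 676 ≡ 12
28 = 16 + 8 + 4, so 37^28 ≡ 12·26·21 ≡ 78 (mod 83)
28^2 = 784 ≡ 37
78·37 = 2886 ≡ 64 (mod 83)
64 ≡ 64 (mod 83), so the signature is genuine.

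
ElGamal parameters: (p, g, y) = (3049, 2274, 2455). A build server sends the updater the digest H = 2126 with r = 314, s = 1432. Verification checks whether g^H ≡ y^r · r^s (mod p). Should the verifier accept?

accept

Left side g^H mod p:
2274^2 = 5171076 ≡ 3021
2274^4 ≡ 3021^2 = 9126441 ≡ 784
2274^8 ≡ 784^2 = 614656 ≡ 1807
2274^16 ≡ 1807^2 = 3265249 ≡ 2819
2274^32 ≡ 2819^2 = 7946761 ≡ 1067
2274^64 ≡ 1067^2 = 1138489 ≡ 1212
2274^128 ≡ 1212^2 = 1468944 ≡ 2375
2274^256 ≡ 2375^2 = 5640625 ≡ 3024
2274^512 ≡ 3024^2 = 9144576 ≡ 625
2274^1024 ≡ 625^2 = 390625 ≡ 353
2274^2048 ≡ 353^2 = 124609 ≡ 2649
2126 = 2048 + 64 + 8 + 4 + 2, so 2274^2126 ≡ 2649·1212·1807·784·3021 ≡ 1015 (mod 3049)
Right side y^r · r^s mod p:
2455^2 = 6027025 ≡ 2201
2455^4 ≡ 2201^2 = 4844401 ≡ 2589
2455^8 ≡ 2589^2 = 6702921 ≡ 1219
2455^16 ≡ 1219^2 = 1485961 ≡ 1098
2455^32 ≡ 1098^2 = 1205604 ≡ 1249
2455^64 ≡ 1249^2 = 1560001 ≡ 1962
2455^128 ≡ 1962^2 = 3849444 ≡ 1606
2455^256 ≡ 1606^2 = 2579236 ≡ 2831
314 = 256 + 32 + 16 + 8 + 2, so 2455^314 ≡ 2831·1249·1098·1219·2201 ≡ 1656 (mod 3049)
314^2 = 98596 ≡ 1028
314^4 ≡ 1028^2 = 1056784 ≡ 1830
314^8 ≡ 1830^2 = 3348900 ≡ 1098
314^16 ≡ 1098^2 = 1205604 ≡ 1249
314^32 ≡ 1249^2 = 1560001 ≡ 1962
314^64 ≡ 1962^2 = 3849444 ≡ 1606
314^128 ≡ 1606^2 = 2579236 ≡ 2831
314^256 ≡ 2831^2 = 8014561 ≡ 1789
314^512 ≡ 1789^2 = 3200521 ≡ 2120
314^1024 ≡ 2120^2 = 4494400 ≡ 174
1432 = 1024 + 256 + 128 + 16 + 8, so 314^1432 ≡ 174·1789·2831·1249·1098 ≡ 1225 (mod 3049)
1656·1225 = 2028600 ≡ 1015 (mod 3049)
1015 ≡ 1015 (mod 3049), so the signature is genuine.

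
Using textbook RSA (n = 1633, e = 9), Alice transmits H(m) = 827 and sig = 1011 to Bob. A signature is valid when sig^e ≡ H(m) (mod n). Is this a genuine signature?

genuine

sig^2 ≡ 1011^2 = 1022121 ≡ 1496
sig^4 ≡ 1496^2 = 2238016 ≡ 806
sig^8 ≡ 806^2 = 649636 ≡ 1335
9 = 8 + 1, so sig^9 ≡ 1335·1011 ≡ 827 (mod 1633)
sig^9 mod 1633 = 827 matches H(m).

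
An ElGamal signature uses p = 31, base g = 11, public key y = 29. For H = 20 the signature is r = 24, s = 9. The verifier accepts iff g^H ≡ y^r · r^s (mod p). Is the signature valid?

Left side g^H mod p:
11^2 = 121 ≡ 28
11^4 ≡ 28^2 = 784 ≡ 9
11^8 ≡ 9^2 = 81 ≡ 19
11^16 ≡ 19^2 = 361 ≡ 20
20 = 16 + 4, so 11^20 ≡ 20·9 ≡ 25 (mod 31)
Right side y^r · r^s mod p:
29^2 = 841 ≡ 4
29^4 ≡ 4^2 = 16
29^8 ≡ 16^2 = 256 ≡ 8
29^16 ≡ 8^2 = 64 ≡ 2
24 = 16 + 8, so 29^24 ≡ 2·8 ≡ 16 (mod 31)
24^2 = 576 ≡ 18
24^4 ≡ 18^2 = 324 ≡ 14
24^8 ≡ 14^2 = 196 ≡ 10
9 = 8 + 1, so 24^9 ≡ 10·24 ≡ 23 (mod 31)
16·23 = 368 ≡ 27 (mod 31)
25 ≠ 27, so verification fails.

invalid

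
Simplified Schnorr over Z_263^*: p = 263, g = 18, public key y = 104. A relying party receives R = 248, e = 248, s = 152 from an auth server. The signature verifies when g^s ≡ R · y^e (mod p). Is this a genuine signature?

forged

g^s mod p:
Squares mod 263: 18^1≡18, 18^2≡61, 18^4≡39, 18^8≡206, 18^16≡93, 18^32≡233, 18^64≡111, 18^128≡223
152 = 128 + 16 + 8, so 18^152 ≡ 223·93·206 ≡ 62 (mod 263)
R · y^e mod p:
Squares mod 263: 104^1≡104, 104^2≡33, 104^4≡37, 104^8≡54, 104^16≡23, 104^32≡3, 104^64≡9, 104^128≡81
248 = 128 + 64 + 32 + 16 + 8, so 104^248 ≡ 81·9·3·23·54 ≡ 253 (mod 263)
248·253 = 62744 ≡ 150 (mod 263)
62 ≠ 150; the check fails.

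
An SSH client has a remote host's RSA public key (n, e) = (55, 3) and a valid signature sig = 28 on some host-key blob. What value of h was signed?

7

Squares mod 55: sig^1≡28, sig^2≡14
3 = 2 + 1, so sig^3 ≡ 14·28 ≡ 7 (mod 55)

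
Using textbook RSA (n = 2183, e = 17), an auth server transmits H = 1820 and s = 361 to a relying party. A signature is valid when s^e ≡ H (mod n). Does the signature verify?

Squares mod 2183: s^1≡361, s^2≡1524, s^4≡2047, s^8≡1032, s^16≡1903
17 = 16 + 1, so s^17 ≡ 1903·361 ≡ 1521 (mod 2183)
1521 ≠ 1820, so verification fails.

does not verify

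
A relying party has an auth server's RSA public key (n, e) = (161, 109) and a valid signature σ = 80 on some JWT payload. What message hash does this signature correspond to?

136

Squares mod 161: σ^1≡80, σ^2≡121, σ^4≡151, σ^8≡100, σ^16≡18, σ^32≡2, σ^64≡4
109 = 64 + 32 + 8 + 4 + 1, so σ^109 ≡ 4·2·100·151·80 ≡ 136 (mod 161)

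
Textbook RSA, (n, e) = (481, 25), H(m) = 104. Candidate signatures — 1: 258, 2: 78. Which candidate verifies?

Candidate 1: Squares mod 481: 258^1≡258, 258^2≡186, 258^4≡445, 258^8≡334, 258^16≡445; 25 = 16 + 8 + 1, so 258^25 ≡ 445·334·258 ≡ 258 (mod 481)
Candidate 2: Squares mod 481: 78^1≡78, 78^2≡312, 78^4≡182, 78^8≡416, 78^16≡377; 25 = 16 + 8 + 1, so 78^25 ≡ 377·416·78 ≡ 104 (mod 481)
  → matches H(m) = 104

2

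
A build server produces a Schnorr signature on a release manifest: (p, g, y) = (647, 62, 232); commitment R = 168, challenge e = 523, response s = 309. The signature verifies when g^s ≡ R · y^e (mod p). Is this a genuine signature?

genuine

g^s mod p:
Squares mod 647: 62^1≡62, 62^2≡609, 62^4≡150, 62^8≡502, 62^16≡321, 62^32≡168, 62^64≡403, 62^128≡12, 62^256≡144
309 = 256 + 32 + 16 + 4 + 1, so 62^309 ≡ 144·168·321·150·62 ≡ 274 (mod 647)
R · y^e mod p:
Squares mod 647: 232^1≡232, 232^2≡123, 232^4≡248, 232^8≡39, 232^16≡227, 232^32≡416, 232^64≡307, 232^128≡434, 232^256≡79, 232^512≡418
523 = 512 + 8 + 2 + 1, so 232^523 ≡ 418·39·123·232 ≡ 225 (mod 647)
168·225 = 37800 ≡ 274 (mod 647)
274 ≡ 274 (mod 647); signature holds.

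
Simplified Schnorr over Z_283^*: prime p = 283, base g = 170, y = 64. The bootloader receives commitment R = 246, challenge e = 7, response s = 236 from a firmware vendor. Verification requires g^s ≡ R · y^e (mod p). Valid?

no

g^s mod p:
170^236 mod 283 = 9
R · y^e mod p:
64^7 mod 283 = 168
246·168 = 41328 ≡ 10 (mod 283)
9 ≠ 10; the check fails.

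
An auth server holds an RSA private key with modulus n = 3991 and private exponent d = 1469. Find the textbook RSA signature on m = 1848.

864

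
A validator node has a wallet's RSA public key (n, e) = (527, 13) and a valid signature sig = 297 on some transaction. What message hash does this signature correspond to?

485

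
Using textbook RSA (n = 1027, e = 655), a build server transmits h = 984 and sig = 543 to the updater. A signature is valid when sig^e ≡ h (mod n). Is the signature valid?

invalid

Squares mod 1027: sig^1≡543, sig^2≡100, sig^4≡757, sig^8≡1010, sig^16≡289, sig^32≡334, sig^64≡640, sig^128≡854, sig^256≡146, sig^512≡776
655 = 512 + 128 + 8 + 4 + 2 + 1, so sig^655 ≡ 776·854·1010·757·100·543 ≡ 725 (mod 1027)
sig^655 mod 1027 = 725, but h = 984.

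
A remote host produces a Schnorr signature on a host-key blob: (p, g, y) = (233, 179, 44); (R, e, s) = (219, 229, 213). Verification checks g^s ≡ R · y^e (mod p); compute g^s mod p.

134

Squares mod 233: 179^1≡179, 179^2≡120, 179^4≡187, 179^8≡19, 179^16≡128, 179^32≡74, 179^64≡117, 179^128≡175
213 = 128 + 64 + 16 + 4 + 1, so 179^213 ≡ 175·117·128·187·179 ≡ 134 (mod 233)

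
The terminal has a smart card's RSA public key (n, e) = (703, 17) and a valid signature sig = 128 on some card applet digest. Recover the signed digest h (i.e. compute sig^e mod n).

sig^2 ≡ 128^2 = 16384 ≡ 215
sig^4 ≡ 215^2 = 46225 ≡ 530
sig^8 ≡ 530^2 = 280900 ≡ 403
sig^16 ≡ 403^2 = 162409 ≡ 16
17 = 16 + 1, so sig^17 ≡ 16·128 ≡ 642 (mod 703)

642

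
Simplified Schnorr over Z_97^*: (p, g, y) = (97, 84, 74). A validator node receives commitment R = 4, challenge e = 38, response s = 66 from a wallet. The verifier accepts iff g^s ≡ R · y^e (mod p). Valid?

yes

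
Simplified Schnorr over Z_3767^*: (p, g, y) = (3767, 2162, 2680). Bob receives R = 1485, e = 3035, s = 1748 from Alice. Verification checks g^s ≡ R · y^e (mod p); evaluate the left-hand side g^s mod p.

3696

2162^1748 mod 3767 = 3696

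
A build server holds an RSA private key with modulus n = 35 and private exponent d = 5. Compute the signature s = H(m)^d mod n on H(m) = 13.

13

Squares mod 35: (H(m))^1≡13, (H(m))^2≡29, (H(m))^4≡1
5 = 4 + 1, so (H(m))^5 ≡ 1·13 ≡ 13 (mod 35)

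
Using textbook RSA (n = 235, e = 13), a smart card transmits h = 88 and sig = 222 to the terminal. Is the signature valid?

invalid

Squares mod 235: sig^1≡222, sig^2≡169, sig^4≡126, sig^8≡131
13 = 8 + 4 + 1, so sig^13 ≡ 131·126·222 ≡ 212 (mod 235)
212 ≠ 88, so verification fails.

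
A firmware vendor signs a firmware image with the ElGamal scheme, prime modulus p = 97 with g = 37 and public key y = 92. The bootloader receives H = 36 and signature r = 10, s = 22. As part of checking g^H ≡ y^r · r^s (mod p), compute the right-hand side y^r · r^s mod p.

64

Squares mod 97: 92^1≡92, 92^2≡25, 92^4≡43, 92^8≡6
10 = 8 + 2, so 92^10 ≡ 6·25 ≡ 53 (mod 97)
Squares mod 97: 10^1≡10, 10^2≡3, 10^4≡9, 10^8≡81, 10^16≡62
22 = 16 + 4 + 2, so 10^22 ≡ 62·9·3 ≡ 25 (mod 97)
y^r · r^s ≡ 53·25 = 1325 ≡ 64 (mod 97)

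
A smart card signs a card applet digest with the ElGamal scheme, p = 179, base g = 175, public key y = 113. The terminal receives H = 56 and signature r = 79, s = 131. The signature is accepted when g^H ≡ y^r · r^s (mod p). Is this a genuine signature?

genuine

Left side g^H mod p:
175^2 = 30625 ≡ 16
175^4 ≡ 16^2 = 256 ≡ 77
175^8 ≡ 77^2 = 5929 ≡ 22
175^16 ≡ 22^2 = 484 ≡ 126
175^32 ≡ 126^2 = 15876 ≡ 124
56 = 32 + 16 + 8, so 175^56 ≡ 124·126·22 ≡ 48 (mod 179)
Right side y^r · r^s mod p:
113^2 = 12769 ≡ 60
113^4 ≡ 60^2 = 3600 ≡ 20
113^8 ≡ 20^2 = 400 ≡ 42
113^16 ≡ 42^2 = 1764 ≡ 153
113^32 ≡ 153^2 = 23409 ≡ 139
113^64 ≡ 139^2 = 19321 ≡ 168
79 = 64 + 8 + 4 + 2 + 1, so 113^79 ≡ 168·42·20·60·113 ≡ 115 (mod 179)
79^2 = 6241 ≡ 155
79^4 ≡ 155^2 = 24025 ≡ 39
79^8 ≡ 39^2 = 1521 ≡ 89
79^16 ≡ 89^2 = 7921 ≡ 45
79^32 ≡ 45^2 = 2025 ≡ 56
79^64 ≡ 56^2 = 3136 ≡ 93
79^128 ≡ 93^2 = 8649 ≡ 57
131 = 128 + 2 + 1, so 79^131 ≡ 57·155·79 ≡ 44 (mod 179)
115·44 = 5060 ≡ 48 (mod 179)
48 ≡ 48 (mod 179), so the signature is genuine.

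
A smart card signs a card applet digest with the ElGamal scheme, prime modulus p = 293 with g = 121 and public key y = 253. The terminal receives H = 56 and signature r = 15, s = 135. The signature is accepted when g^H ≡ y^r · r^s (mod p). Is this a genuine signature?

genuine

Left side g^H mod p:
121^2 = 14641 ≡ 284
121^4 ≡ 284^2 = 80656 ≡ 81
121^8 ≡ 81^2 = 6561 ≡ 115
121^16 ≡ 115^2 = 13225 ≡ 40
121^32 ≡ 40^2 = 1600 ≡ 135
56 = 32 + 16 + 8, so 121^56 ≡ 135·40·115 ≡ 133 (mod 293)
Right side y^r · r^s mod p:
253^2 = 64009 ≡ 135
253^4 ≡ 135^2 = 18225 ≡ 59
253^8 ≡ 59^2 = 3481 ≡ 258
15 = 8 + 4 + 2 + 1, so 253^15 ≡ 258·59·135·253 ≡ 6 (mod 293)
15^2 = 225
15^4 ≡ 225^2 = 50625 ≡ 229
15^8 ≡ 229^2 = 52441 ≡ 287
15^16 ≡ 287^2 = 82369 ≡ 36
15^32 ≡ 36^2 = 1296 ≡ 124
15^64 ≡ 124^2 = 15376 ≡ 140
15^128 ≡ 140^2 = 19600 ≡ 262
135 = 128 + 4 + 2 + 1, so 15^135 ≡ 262·229·225·15 ≡ 71 (mod 293)
6·71 = 426 ≡ 133 (mod 293)
133 ≡ 133 (mod 293), so the signature is genuine.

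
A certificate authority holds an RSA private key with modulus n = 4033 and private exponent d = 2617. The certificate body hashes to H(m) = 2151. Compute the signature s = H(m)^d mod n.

(H(m))^2 ≡ 2151^2 = 4626801 ≡ 950
(H(m))^4 ≡ 950^2 = 902500 ≡ 3141
(H(m))^8 ≡ 3141^2 = 9865881 ≡ 1163
(H(m))^16 ≡ 1163^2 = 1352569 ≡ 1514
(H(m))^32 ≡ 1514^2 = 2292196 ≡ 1452
(H(m))^64 ≡ 1452^2 = 2108304 ≡ 3078
(H(m))^128 ≡ 3078^2 = 9474084 ≡ 567
(H(m))^256 ≡ 567^2 = 321489 ≡ 2882
(H(m))^512 ≡ 2882^2 = 8305924 ≡ 1977
(H(m))^1024 ≡ 1977^2 = 3908529 ≡ 552
(H(m))^2048 ≡ 552^2 = 304704 ≡ 2229
2617 = 2048 + 512 + 32 + 16 + 8 + 1, so (H(m))^2617 ≡ 2229·1977·1452·1514·1163·2151 ≡ 3386 (mod 4033)

3386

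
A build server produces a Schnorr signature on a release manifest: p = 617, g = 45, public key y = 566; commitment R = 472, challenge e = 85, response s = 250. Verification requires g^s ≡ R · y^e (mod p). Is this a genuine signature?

forged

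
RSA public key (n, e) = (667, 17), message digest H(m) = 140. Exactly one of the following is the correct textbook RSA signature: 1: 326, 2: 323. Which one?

1

Candidate 1: 326^2 = 106276 ≡ 223; 326^4 ≡ 223^2 = 49729 ≡ 371; 326^8 ≡ 371^2 = 137641 ≡ 239; 326^16 ≡ 239^2 = 57121 ≡ 426; 17 = 16 + 1, so 326^17 ≡ 426·326 ≡ 140 (mod 667)
  → matches H(m) = 140
Candidate 2: 323^2 = 104329 ≡ 277; 323^4 ≡ 277^2 = 76729 ≡ 24; 323^8 ≡ 24^2 = 576; 323^16 ≡ 576^2 = 331776 ≡ 277; 17 = 16 + 1, so 323^17 ≡ 277·323 ≡ 93 (mod 667)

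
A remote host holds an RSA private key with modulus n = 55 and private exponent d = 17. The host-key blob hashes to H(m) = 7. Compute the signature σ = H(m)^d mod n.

17

(H(m))^17 mod 55 = 17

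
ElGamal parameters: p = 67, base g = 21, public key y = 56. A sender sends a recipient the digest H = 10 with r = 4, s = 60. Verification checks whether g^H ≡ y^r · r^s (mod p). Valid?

yes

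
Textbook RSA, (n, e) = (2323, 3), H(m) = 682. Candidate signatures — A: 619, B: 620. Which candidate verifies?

A

Candidate A: 619^2 = 383161 ≡ 2189; 3 = 2 + 1, so 619^3 ≡ 2189·619 ≡ 682 (mod 2323)
  → matches H(m) = 682
Candidate B: 620^2 = 384400 ≡ 1105; 3 = 2 + 1, so 620^3 ≡ 1105·620 ≡ 2138 (mod 2323)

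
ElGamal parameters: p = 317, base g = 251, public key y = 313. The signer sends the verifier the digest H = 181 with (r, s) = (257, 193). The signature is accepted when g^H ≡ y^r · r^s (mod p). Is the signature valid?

Left side g^H mod p:
251^2 = 63001 ≡ 235
251^4 ≡ 235^2 = 55225 ≡ 67
251^8 ≡ 67^2 = 4489 ≡ 51
251^16 ≡ 51^2 = 2601 ≡ 65
251^32 ≡ 65^2 = 4225 ≡ 104
251^64 ≡ 104^2 = 10816 ≡ 38
251^128 ≡ 38^2 = 1444 ≡ 176
181 = 128 + 32 + 16 + 4 + 1, so 251^181 ≡ 176·104·65·67·251 ≡ 310 (mod 317)
Right side y^r · r^s mod p:
313^2 = 97969 ≡ 16
313^4 ≡ 16^2 = 256
313^8 ≡ 256^2 = 65536 ≡ 234
313^16 ≡ 234^2 = 54756 ≡ 232
313^32 ≡ 232^2 = 53824 ≡ 251
313^64 ≡ 251^2 = 63001 ≡ 235
313^128 ≡ 235^2 = 55225 ≡ 67
313^256 ≡ 67^2 = 4489 ≡ 51
257 = 256 + 1, so 313^257 ≡ 51·313 ≡ 113 (mod 317)
257^2 = 66049 ≡ 113
257^4 ≡ 113^2 = 12769 ≡ 89
257^8 ≡ 89^2 = 7921 ≡ 313
257^16 ≡ 313^2 = 97969 ≡ 16
257^32 ≡ 16^2 = 256
257^64 ≡ 256^2 = 65536 ≡ 234
257^128 ≡ 234^2 = 54756 ≡ 232
193 = 128 + 64 + 1, so 257^193 ≡ 232·234·257 ≡ 212 (mod 317)
113·212 = 23956 ≡ 181 (mod 317)
310 ≠ 181, so verification fails.

invalid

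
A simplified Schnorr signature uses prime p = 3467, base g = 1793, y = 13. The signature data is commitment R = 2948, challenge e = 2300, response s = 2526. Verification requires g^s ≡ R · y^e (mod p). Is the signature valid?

g^s mod p:
Squares mod 3467: 1793^1≡1793, 1793^2≡940, 1793^4≡2982, 1793^8≡2936, 1793^16≡1134, 1793^32≡3166, 1793^64≡459, 1793^128≡2661, 1793^256≡1307, 1793^512≡2485, 1793^1024≡498, 1793^2048≡1847
2526 = 2048 + 256 + 128 + 64 + 16 + 8 + 4 + 2, so 1793^2526 ≡ 1847·1307·2661·459·1134·2936·2982·940 ≡ 1728 (mod 3467)
R · y^e mod p:
Squares mod 3467: 13^1≡13, 13^2≡169, 13^4≡825, 13^8≡1093, 13^16≡2001, 13^32≡3083, 13^64≡1842, 13^128≡2238, 13^256≡2296, 13^512≡1776, 13^1024≡2673, 13^2048≡2909
2300 = 2048 + 128 + 64 + 32 + 16 + 8 + 4, so 13^2300 ≡ 2909·2238·1842·3083·2001·1093·825 ≡ 2141 (mod 3467)
2948·2141 = 6311668 ≡ 1728 (mod 3467)
1728 ≡ 1728 (mod 3467); signature holds.

valid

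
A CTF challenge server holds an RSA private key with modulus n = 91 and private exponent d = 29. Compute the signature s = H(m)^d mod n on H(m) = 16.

74

(H(m))^2 ≡ 16^2 = 256 ≡ 74
(H(m))^4 ≡ 74^2 = 5476 ≡ 16
(H(m))^8 ≡ 16^2 = 256 ≡ 74
(H(m))^16 ≡ 74^2 = 5476 ≡ 16
29 = 16 + 8 + 4 + 1, so (H(m))^29 ≡ 16·74·16·16 ≡ 74 (mod 91)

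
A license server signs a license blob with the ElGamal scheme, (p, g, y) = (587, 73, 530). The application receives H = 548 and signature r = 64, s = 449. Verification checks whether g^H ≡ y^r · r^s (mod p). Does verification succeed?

fails

Left side g^H mod p:
73^548 mod 587 = 281
Right side y^r · r^s mod p:
530^64 mod 587 = 470
64^449 mod 587 = 112
470·112 = 52640 ≡ 397 (mod 587)
281 ≠ 397, so verification fails.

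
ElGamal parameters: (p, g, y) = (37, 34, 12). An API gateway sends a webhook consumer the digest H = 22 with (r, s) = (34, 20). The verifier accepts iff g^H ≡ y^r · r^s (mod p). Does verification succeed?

Left side g^H mod p:
34^2 = 1156 ≡ 9
34^4 ≡ 9^2 = 81 ≡ 7
34^8 ≡ 7^2 = 49 ≡ 12
34^16 ≡ 12^2 = 144 ≡ 33
22 = 16 + 4 + 2, so 34^22 ≡ 33·7·9 ≡ 7 (mod 37)
Right side y^r · r^s mod p:
12^2 = 144 ≡ 33
12^4 ≡ 33^2 = 1089 ≡ 16
12^8 ≡ 16^2 = 256 ≡ 34
12^16 ≡ 34^2 = 1156 ≡ 9
12^32 ≡ 9^2 = 81 ≡ 7
34 = 32 + 2, so 12^34 ≡ 7·33 ≡ 9 (mod 37)
34^2 = 1156 ≡ 9
34^4 ≡ 9^2 = 81 ≡ 7
34^8 ≡ 7^2 = 49 ≡ 12
34^16 ≡ 12^2 = 144 ≡ 33
20 = 16 + 4, so 34^20 ≡ 33·7 ≡ 9 (mod 37)
9·9 = 81 ≡ 7 (mod 37)
7 ≡ 7 (mod 37), so the signature is genuine.

passes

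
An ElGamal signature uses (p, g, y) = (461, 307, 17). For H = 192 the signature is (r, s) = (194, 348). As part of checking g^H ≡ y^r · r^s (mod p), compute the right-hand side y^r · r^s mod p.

70

17^194 mod 461 = 452
194^348 mod 461 = 402
y^r · r^s ≡ 452·402 = 181704 ≡ 70 (mod 461)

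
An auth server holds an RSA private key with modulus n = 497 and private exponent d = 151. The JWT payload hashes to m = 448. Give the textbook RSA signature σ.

175

Squares mod 497: m^1≡448, m^2≡413, m^4≡98, m^8≡161, m^16≡77, m^32≡462, m^64≡231, m^128≡182
151 = 128 + 16 + 4 + 2 + 1, so m^151 ≡ 182·77·98·413·448 ≡ 175 (mod 497)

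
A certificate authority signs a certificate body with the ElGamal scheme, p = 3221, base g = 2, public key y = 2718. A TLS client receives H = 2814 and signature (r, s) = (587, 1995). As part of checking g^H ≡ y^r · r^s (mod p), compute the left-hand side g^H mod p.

3005

2^2 = 4
2^4 ≡ 4^2 = 16
2^8 ≡ 16^2 = 256
2^16 ≡ 256^2 = 65536 ≡ 1116
2^32 ≡ 1116^2 = 1245456 ≡ 2150
2^64 ≡ 2150^2 = 4622500 ≡ 365
2^128 ≡ 365^2 = 133225 ≡ 1164
2^256 ≡ 1164^2 = 1354896 ≡ 2076
2^512 ≡ 2076^2 = 4309776 ≡ 78
2^1024 ≡ 78^2 = 6084 ≡ 2863
2^2048 ≡ 2863^2 = 8196769 ≡ 2545
2814 = 2048 + 512 + 128 + 64 + 32 + 16 + 8 + 4 + 2, so 2^2814 ≡ 2545·78·1164·365·2150·1116·256·16·4 ≡ 3005 (mod 3221)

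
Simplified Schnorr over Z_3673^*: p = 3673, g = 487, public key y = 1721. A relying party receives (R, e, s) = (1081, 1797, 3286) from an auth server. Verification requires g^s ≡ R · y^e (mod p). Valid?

no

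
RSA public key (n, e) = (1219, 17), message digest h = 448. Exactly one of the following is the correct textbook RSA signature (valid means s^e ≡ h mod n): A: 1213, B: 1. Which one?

Candidate A: 1213^2 = 1471369 ≡ 36; 1213^4 ≡ 36^2 = 1296 ≡ 77; 1213^8 ≡ 77^2 = 5929 ≡ 1053; 1213^16 ≡ 1053^2 = 1108809 ≡ 738; 17 = 16 + 1, so 1213^17 ≡ 738·1213 ≡ 448 (mod 1219)
  → matches h = 448
Candidate B: 1^2 = 1; 1^4 ≡ 1^2 = 1; 1^8 ≡ 1^2 = 1; 1^16 ≡ 1^2 = 1; 17 = 16 + 1, so 1^17 ≡ 1·1 ≡ 1 (mod 1219)

A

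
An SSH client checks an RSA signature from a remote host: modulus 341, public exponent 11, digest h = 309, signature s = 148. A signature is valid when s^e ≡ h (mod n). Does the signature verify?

does not verify

s^2 ≡ 148^2 = 21904 ≡ 80
s^4 ≡ 80^2 = 6400 ≡ 262
s^8 ≡ 262^2 = 68644 ≡ 103
11 = 8 + 2 + 1, so s^11 ≡ 103·80·148 ≡ 104 (mod 341)
s^11 mod 341 = 104, but h = 309.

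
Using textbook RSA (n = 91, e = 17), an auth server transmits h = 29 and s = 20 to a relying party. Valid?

no

s^2 ≡ 20^2 = 400 ≡ 36
s^4 ≡ 36^2 = 1296 ≡ 22
s^8 ≡ 22^2 = 484 ≡ 29
s^16 ≡ 29^2 = 841 ≡ 22
17 = 16 + 1, so s^17 ≡ 22·20 ≡ 76 (mod 91)
76 ≠ 29, so verification fails.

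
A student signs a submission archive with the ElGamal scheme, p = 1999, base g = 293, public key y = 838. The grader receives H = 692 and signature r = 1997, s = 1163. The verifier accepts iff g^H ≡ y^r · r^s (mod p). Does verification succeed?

Left side g^H mod p:
Squares mod 1999: 293^1≡293, 293^2≡1891, 293^4≡1669, 293^8≡954, 293^16≡571, 293^32≡204, 293^64≡1636, 293^128≡1834, 293^256≡1238, 293^512≡1410
692 = 512 + 128 + 32 + 16 + 4, so 293^692 ≡ 1410·1834·204·571·1669 ≡ 1297 (mod 1999)
Right side y^r · r^s mod p:
Squares mod 1999: 838^1≡838, 838^2≡595, 838^4≡202, 838^8≡824, 838^16≡1315, 838^32≡90, 838^64≡104, 838^128≡821, 838^256≡378, 838^512≡955, 838^1024≡481
1997 = 1024 + 512 + 256 + 128 + 64 + 8 + 4 + 1, so 838^1997 ≡ 481·955·378·821·104·824·202·838 ≡ 885 (mod 1999)
Squares mod 1999: 1997^1≡1997, 1997^2≡4, 1997^4≡16, 1997^8≡256, 1997^16≡1568, 1997^32≡1853, 1997^64≡1326, 1997^128≡1155, 1997^256≡692, 1997^512≡1103, 1997^1024≡1217
1163 = 1024 + 128 + 8 + 2 + 1, so 1997^1163 ≡ 1217·1155·256·4·1997 ≡ 1429 (mod 1999)
885·1429 = 1264665 ≡ 1297 (mod 1999)
1297 ≡ 1297 (mod 1999), so the signature is genuine.

passes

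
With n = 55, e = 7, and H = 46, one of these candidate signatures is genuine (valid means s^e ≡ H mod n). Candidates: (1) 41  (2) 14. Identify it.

1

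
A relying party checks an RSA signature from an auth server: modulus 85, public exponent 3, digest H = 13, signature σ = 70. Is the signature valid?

Squares mod 85: σ^1≡70, σ^2≡55
3 = 2 + 1, so σ^3 ≡ 55·70 ≡ 25 (mod 85)
The recovered value 25 does not match the digest 13.

invalid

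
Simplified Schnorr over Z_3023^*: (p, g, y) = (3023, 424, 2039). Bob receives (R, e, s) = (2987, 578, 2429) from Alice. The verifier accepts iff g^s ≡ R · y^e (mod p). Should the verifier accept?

accept

g^s mod p:
424^2 = 179776 ≡ 1419
424^4 ≡ 1419^2 = 2013561 ≡ 243
424^8 ≡ 243^2 = 59049 ≡ 1612
424^16 ≡ 1612^2 = 2598544 ≡ 1787
424^32 ≡ 1787^2 = 3193369 ≡ 1081
424^64 ≡ 1081^2 = 1168561 ≡ 1683
424^128 ≡ 1683^2 = 2832489 ≡ 2961
424^256 ≡ 2961^2 = 8767521 ≡ 821
424^512 ≡ 821^2 = 674041 ≡ 2935
424^1024 ≡ 2935^2 = 8614225 ≡ 1698
424^2048 ≡ 1698^2 = 2883204 ≡ 2285
2429 = 2048 + 256 + 64 + 32 + 16 + 8 + 4 + 1, so 424^2429 ≡ 2285·821·1683·1081·1787·1612·243·424 ≡ 1784 (mod 3023)
R · y^e mod p:
2039^2 = 4157521 ≡ 896
2039^4 ≡ 896^2 = 802816 ≡ 1721
2039^8 ≡ 1721^2 = 2961841 ≡ 2324
2039^16 ≡ 2324^2 = 5400976 ≡ 1898
2039^32 ≡ 1898^2 = 3602404 ≡ 2011
2039^64 ≡ 2011^2 = 4044121 ≡ 2370
2039^128 ≡ 2370^2 = 5616900 ≡ 166
2039^256 ≡ 166^2 = 27556 ≡ 349
2039^512 ≡ 349^2 = 121801 ≡ 881
578 = 512 + 64 + 2, so 2039^578 ≡ 881·2370·896 ≡ 1294 (mod 3023)
2987·1294 = 3865178 ≡ 1784 (mod 3023)
1784 ≡ 1784 (mod 3023); signature holds.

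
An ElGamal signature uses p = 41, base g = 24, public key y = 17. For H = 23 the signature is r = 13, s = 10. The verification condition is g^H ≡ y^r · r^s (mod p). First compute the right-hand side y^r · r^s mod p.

34

17^13 mod 41 = 22
13^10 mod 41 = 9
y^r · r^s ≡ 22·9 = 198 ≡ 34 (mod 41)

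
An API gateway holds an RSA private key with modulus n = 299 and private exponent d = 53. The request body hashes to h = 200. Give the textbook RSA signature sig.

31

h^2 ≡ 200^2 = 40000 ≡ 233
h^4 ≡ 233^2 = 54289 ≡ 170
h^8 ≡ 170^2 = 28900 ≡ 196
h^16 ≡ 196^2 = 38416 ≡ 144
h^32 ≡ 144^2 = 20736 ≡ 105
53 = 32 + 16 + 4 + 1, so h^53 ≡ 105·144·170·200 ≡ 31 (mod 299)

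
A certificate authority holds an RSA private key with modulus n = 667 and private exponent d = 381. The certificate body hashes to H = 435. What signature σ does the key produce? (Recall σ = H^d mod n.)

H^2 ≡ 435^2 = 189225 ≡ 464
H^4 ≡ 464^2 = 215296 ≡ 522
H^8 ≡ 522^2 = 272484 ≡ 348
H^16 ≡ 348^2 = 121104 ≡ 377
H^32 ≡ 377^2 = 142129 ≡ 58
H^64 ≡ 58^2 = 3364 ≡ 29
H^128 ≡ 29^2 = 841 ≡ 174
H^256 ≡ 174^2 = 30276 ≡ 261
381 = 256 + 64 + 32 + 16 + 8 + 4 + 1, so H^381 ≡ 261·29·58·377·348·522·435 ≡ 493 (mod 667)

493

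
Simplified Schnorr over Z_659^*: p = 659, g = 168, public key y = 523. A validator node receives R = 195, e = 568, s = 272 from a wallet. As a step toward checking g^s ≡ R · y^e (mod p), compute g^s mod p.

168^2 = 28224 ≡ 546
168^4 ≡ 546^2 = 298116 ≡ 248
168^8 ≡ 248^2 = 61504 ≡ 217
168^16 ≡ 217^2 = 47089 ≡ 300
168^32 ≡ 300^2 = 90000 ≡ 376
168^64 ≡ 376^2 = 141376 ≡ 350
168^128 ≡ 350^2 = 122500 ≡ 585
168^256 ≡ 585^2 = 342225 ≡ 204
272 = 256 + 16, so 168^272 ≡ 204·300 ≡ 572 (mod 659)

572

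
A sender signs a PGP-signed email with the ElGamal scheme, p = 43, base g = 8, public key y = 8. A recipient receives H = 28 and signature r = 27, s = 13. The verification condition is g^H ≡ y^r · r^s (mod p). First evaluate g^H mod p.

1

8^2 = 64 ≡ 21
8^4 ≡ 21^2 = 441 ≡ 11
8^8 ≡ 11^2 = 121 ≡ 35
8^16 ≡ 35^2 = 1225 ≡ 21
28 = 16 + 8 + 4, so 8^28 ≡ 21·35·11 ≡ 1 (mod 43)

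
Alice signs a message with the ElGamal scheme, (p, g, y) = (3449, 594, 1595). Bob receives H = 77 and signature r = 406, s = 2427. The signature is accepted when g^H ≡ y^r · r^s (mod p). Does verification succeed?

passes

Left side g^H mod p:
Squares mod 3449: 594^1≡594, 594^2≡1038, 594^4≡1356, 594^8≡419, 594^16≡3111, 594^32≡427, 594^64≡2981
77 = 64 + 8 + 4 + 1, so 594^77 ≡ 2981·419·1356·594 ≡ 1015 (mod 3449)
Right side y^r · r^s mod p:
Squares mod 3449: 1595^1≡1595, 1595^2≡2112, 1595^4≡987, 1595^8≡1551, 1595^16≡1648, 1595^32≡1541, 1595^64≡1769, 1595^128≡1118, 1595^256≡1386
406 = 256 + 128 + 16 + 4 + 2, so 1595^406 ≡ 1386·1118·1648·987·2112 ≡ 1901 (mod 3449)
Squares mod 3449: 406^1≡406, 406^2≡2733, 406^4≡2204, 406^8≡1424, 406^16≡3213, 406^32≡512, 406^64≡20, 406^128≡400, 406^256≡1346, 406^512≡991, 406^1024≡2565, 406^2048≡1982
2427 = 2048 + 256 + 64 + 32 + 16 + 8 + 2 + 1, so 406^2427 ≡ 1982·1346·20·512·3213·1424·2733·406 ≡ 719 (mod 3449)
1901·719 = 1366819 ≡ 1015 (mod 3449)
1015 ≡ 1015 (mod 3449), so the signature is genuine.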